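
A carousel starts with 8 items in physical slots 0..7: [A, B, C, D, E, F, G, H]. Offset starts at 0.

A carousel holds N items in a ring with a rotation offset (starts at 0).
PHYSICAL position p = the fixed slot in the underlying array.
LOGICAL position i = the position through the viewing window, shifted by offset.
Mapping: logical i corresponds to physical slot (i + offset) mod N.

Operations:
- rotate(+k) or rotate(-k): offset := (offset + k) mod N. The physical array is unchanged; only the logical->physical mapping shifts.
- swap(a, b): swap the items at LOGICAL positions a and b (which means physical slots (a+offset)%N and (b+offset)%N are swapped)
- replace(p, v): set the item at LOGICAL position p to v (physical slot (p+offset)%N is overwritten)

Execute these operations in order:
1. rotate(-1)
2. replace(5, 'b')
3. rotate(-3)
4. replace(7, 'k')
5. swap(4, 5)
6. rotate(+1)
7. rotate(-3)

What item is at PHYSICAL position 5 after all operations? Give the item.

Answer: F

Derivation:
After op 1 (rotate(-1)): offset=7, physical=[A,B,C,D,E,F,G,H], logical=[H,A,B,C,D,E,F,G]
After op 2 (replace(5, 'b')): offset=7, physical=[A,B,C,D,b,F,G,H], logical=[H,A,B,C,D,b,F,G]
After op 3 (rotate(-3)): offset=4, physical=[A,B,C,D,b,F,G,H], logical=[b,F,G,H,A,B,C,D]
After op 4 (replace(7, 'k')): offset=4, physical=[A,B,C,k,b,F,G,H], logical=[b,F,G,H,A,B,C,k]
After op 5 (swap(4, 5)): offset=4, physical=[B,A,C,k,b,F,G,H], logical=[b,F,G,H,B,A,C,k]
After op 6 (rotate(+1)): offset=5, physical=[B,A,C,k,b,F,G,H], logical=[F,G,H,B,A,C,k,b]
After op 7 (rotate(-3)): offset=2, physical=[B,A,C,k,b,F,G,H], logical=[C,k,b,F,G,H,B,A]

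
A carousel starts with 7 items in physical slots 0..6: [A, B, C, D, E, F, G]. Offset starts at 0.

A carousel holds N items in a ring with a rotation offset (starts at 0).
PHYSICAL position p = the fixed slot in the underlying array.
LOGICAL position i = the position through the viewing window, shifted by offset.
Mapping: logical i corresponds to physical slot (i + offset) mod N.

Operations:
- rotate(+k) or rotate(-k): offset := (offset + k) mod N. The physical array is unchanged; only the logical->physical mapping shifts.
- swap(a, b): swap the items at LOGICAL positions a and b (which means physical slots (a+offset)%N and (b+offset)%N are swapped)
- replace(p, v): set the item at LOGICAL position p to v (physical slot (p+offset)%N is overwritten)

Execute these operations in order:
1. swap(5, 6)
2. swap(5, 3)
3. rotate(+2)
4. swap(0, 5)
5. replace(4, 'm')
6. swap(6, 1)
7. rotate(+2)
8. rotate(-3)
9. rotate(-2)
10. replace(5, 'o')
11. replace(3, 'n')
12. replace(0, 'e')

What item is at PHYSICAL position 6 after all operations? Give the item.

Answer: e

Derivation:
After op 1 (swap(5, 6)): offset=0, physical=[A,B,C,D,E,G,F], logical=[A,B,C,D,E,G,F]
After op 2 (swap(5, 3)): offset=0, physical=[A,B,C,G,E,D,F], logical=[A,B,C,G,E,D,F]
After op 3 (rotate(+2)): offset=2, physical=[A,B,C,G,E,D,F], logical=[C,G,E,D,F,A,B]
After op 4 (swap(0, 5)): offset=2, physical=[C,B,A,G,E,D,F], logical=[A,G,E,D,F,C,B]
After op 5 (replace(4, 'm')): offset=2, physical=[C,B,A,G,E,D,m], logical=[A,G,E,D,m,C,B]
After op 6 (swap(6, 1)): offset=2, physical=[C,G,A,B,E,D,m], logical=[A,B,E,D,m,C,G]
After op 7 (rotate(+2)): offset=4, physical=[C,G,A,B,E,D,m], logical=[E,D,m,C,G,A,B]
After op 8 (rotate(-3)): offset=1, physical=[C,G,A,B,E,D,m], logical=[G,A,B,E,D,m,C]
After op 9 (rotate(-2)): offset=6, physical=[C,G,A,B,E,D,m], logical=[m,C,G,A,B,E,D]
After op 10 (replace(5, 'o')): offset=6, physical=[C,G,A,B,o,D,m], logical=[m,C,G,A,B,o,D]
After op 11 (replace(3, 'n')): offset=6, physical=[C,G,n,B,o,D,m], logical=[m,C,G,n,B,o,D]
After op 12 (replace(0, 'e')): offset=6, physical=[C,G,n,B,o,D,e], logical=[e,C,G,n,B,o,D]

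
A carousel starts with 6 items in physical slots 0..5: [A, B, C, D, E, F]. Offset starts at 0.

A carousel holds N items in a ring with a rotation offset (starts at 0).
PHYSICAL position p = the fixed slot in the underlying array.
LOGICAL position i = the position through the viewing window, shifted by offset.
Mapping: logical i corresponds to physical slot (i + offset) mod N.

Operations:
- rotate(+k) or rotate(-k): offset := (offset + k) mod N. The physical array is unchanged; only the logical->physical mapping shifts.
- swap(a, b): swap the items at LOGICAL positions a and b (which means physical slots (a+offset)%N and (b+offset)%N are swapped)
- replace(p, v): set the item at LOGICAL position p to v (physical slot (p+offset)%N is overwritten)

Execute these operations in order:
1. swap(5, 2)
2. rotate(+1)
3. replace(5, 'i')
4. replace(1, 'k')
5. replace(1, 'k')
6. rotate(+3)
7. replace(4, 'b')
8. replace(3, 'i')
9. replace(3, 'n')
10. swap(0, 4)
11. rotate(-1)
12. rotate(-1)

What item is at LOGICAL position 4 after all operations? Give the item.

After op 1 (swap(5, 2)): offset=0, physical=[A,B,F,D,E,C], logical=[A,B,F,D,E,C]
After op 2 (rotate(+1)): offset=1, physical=[A,B,F,D,E,C], logical=[B,F,D,E,C,A]
After op 3 (replace(5, 'i')): offset=1, physical=[i,B,F,D,E,C], logical=[B,F,D,E,C,i]
After op 4 (replace(1, 'k')): offset=1, physical=[i,B,k,D,E,C], logical=[B,k,D,E,C,i]
After op 5 (replace(1, 'k')): offset=1, physical=[i,B,k,D,E,C], logical=[B,k,D,E,C,i]
After op 6 (rotate(+3)): offset=4, physical=[i,B,k,D,E,C], logical=[E,C,i,B,k,D]
After op 7 (replace(4, 'b')): offset=4, physical=[i,B,b,D,E,C], logical=[E,C,i,B,b,D]
After op 8 (replace(3, 'i')): offset=4, physical=[i,i,b,D,E,C], logical=[E,C,i,i,b,D]
After op 9 (replace(3, 'n')): offset=4, physical=[i,n,b,D,E,C], logical=[E,C,i,n,b,D]
After op 10 (swap(0, 4)): offset=4, physical=[i,n,E,D,b,C], logical=[b,C,i,n,E,D]
After op 11 (rotate(-1)): offset=3, physical=[i,n,E,D,b,C], logical=[D,b,C,i,n,E]
After op 12 (rotate(-1)): offset=2, physical=[i,n,E,D,b,C], logical=[E,D,b,C,i,n]

Answer: i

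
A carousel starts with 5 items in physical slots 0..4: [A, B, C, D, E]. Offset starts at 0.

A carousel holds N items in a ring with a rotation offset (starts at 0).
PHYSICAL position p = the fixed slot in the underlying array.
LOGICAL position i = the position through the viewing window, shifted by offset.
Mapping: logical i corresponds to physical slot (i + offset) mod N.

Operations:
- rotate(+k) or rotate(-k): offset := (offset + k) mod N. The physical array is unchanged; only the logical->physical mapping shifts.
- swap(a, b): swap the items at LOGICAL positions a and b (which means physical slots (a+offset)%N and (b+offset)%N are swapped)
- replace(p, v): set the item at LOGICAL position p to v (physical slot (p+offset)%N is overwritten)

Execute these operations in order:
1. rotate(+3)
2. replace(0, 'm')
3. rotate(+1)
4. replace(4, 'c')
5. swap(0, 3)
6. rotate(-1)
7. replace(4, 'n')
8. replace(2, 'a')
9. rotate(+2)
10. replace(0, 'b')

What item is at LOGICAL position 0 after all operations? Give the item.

After op 1 (rotate(+3)): offset=3, physical=[A,B,C,D,E], logical=[D,E,A,B,C]
After op 2 (replace(0, 'm')): offset=3, physical=[A,B,C,m,E], logical=[m,E,A,B,C]
After op 3 (rotate(+1)): offset=4, physical=[A,B,C,m,E], logical=[E,A,B,C,m]
After op 4 (replace(4, 'c')): offset=4, physical=[A,B,C,c,E], logical=[E,A,B,C,c]
After op 5 (swap(0, 3)): offset=4, physical=[A,B,E,c,C], logical=[C,A,B,E,c]
After op 6 (rotate(-1)): offset=3, physical=[A,B,E,c,C], logical=[c,C,A,B,E]
After op 7 (replace(4, 'n')): offset=3, physical=[A,B,n,c,C], logical=[c,C,A,B,n]
After op 8 (replace(2, 'a')): offset=3, physical=[a,B,n,c,C], logical=[c,C,a,B,n]
After op 9 (rotate(+2)): offset=0, physical=[a,B,n,c,C], logical=[a,B,n,c,C]
After op 10 (replace(0, 'b')): offset=0, physical=[b,B,n,c,C], logical=[b,B,n,c,C]

Answer: b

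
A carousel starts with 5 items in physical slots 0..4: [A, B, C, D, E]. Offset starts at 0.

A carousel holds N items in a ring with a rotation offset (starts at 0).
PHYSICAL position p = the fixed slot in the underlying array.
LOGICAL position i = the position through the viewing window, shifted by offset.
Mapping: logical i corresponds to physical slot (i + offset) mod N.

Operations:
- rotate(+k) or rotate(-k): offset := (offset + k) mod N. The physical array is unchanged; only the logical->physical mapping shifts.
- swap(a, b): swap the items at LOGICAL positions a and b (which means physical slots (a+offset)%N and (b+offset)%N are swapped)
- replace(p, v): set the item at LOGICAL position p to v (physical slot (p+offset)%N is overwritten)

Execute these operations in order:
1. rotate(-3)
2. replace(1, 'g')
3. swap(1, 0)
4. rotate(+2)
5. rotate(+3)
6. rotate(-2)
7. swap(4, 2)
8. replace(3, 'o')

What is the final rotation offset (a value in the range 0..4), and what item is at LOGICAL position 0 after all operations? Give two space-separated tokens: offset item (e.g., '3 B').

Answer: 0 A

Derivation:
After op 1 (rotate(-3)): offset=2, physical=[A,B,C,D,E], logical=[C,D,E,A,B]
After op 2 (replace(1, 'g')): offset=2, physical=[A,B,C,g,E], logical=[C,g,E,A,B]
After op 3 (swap(1, 0)): offset=2, physical=[A,B,g,C,E], logical=[g,C,E,A,B]
After op 4 (rotate(+2)): offset=4, physical=[A,B,g,C,E], logical=[E,A,B,g,C]
After op 5 (rotate(+3)): offset=2, physical=[A,B,g,C,E], logical=[g,C,E,A,B]
After op 6 (rotate(-2)): offset=0, physical=[A,B,g,C,E], logical=[A,B,g,C,E]
After op 7 (swap(4, 2)): offset=0, physical=[A,B,E,C,g], logical=[A,B,E,C,g]
After op 8 (replace(3, 'o')): offset=0, physical=[A,B,E,o,g], logical=[A,B,E,o,g]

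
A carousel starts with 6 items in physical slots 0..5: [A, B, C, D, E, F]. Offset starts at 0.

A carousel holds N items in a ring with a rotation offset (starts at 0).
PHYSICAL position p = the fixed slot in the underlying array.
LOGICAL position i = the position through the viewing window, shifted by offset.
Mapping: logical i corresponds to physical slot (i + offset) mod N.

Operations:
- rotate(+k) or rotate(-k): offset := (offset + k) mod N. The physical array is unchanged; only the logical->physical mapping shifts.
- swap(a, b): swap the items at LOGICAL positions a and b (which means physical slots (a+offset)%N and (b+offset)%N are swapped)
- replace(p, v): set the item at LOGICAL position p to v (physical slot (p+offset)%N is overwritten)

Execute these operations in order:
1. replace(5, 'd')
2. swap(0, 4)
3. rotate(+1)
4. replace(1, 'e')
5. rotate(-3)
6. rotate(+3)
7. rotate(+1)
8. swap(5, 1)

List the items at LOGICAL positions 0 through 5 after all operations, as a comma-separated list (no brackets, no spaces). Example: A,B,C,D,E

After op 1 (replace(5, 'd')): offset=0, physical=[A,B,C,D,E,d], logical=[A,B,C,D,E,d]
After op 2 (swap(0, 4)): offset=0, physical=[E,B,C,D,A,d], logical=[E,B,C,D,A,d]
After op 3 (rotate(+1)): offset=1, physical=[E,B,C,D,A,d], logical=[B,C,D,A,d,E]
After op 4 (replace(1, 'e')): offset=1, physical=[E,B,e,D,A,d], logical=[B,e,D,A,d,E]
After op 5 (rotate(-3)): offset=4, physical=[E,B,e,D,A,d], logical=[A,d,E,B,e,D]
After op 6 (rotate(+3)): offset=1, physical=[E,B,e,D,A,d], logical=[B,e,D,A,d,E]
After op 7 (rotate(+1)): offset=2, physical=[E,B,e,D,A,d], logical=[e,D,A,d,E,B]
After op 8 (swap(5, 1)): offset=2, physical=[E,D,e,B,A,d], logical=[e,B,A,d,E,D]

Answer: e,B,A,d,E,D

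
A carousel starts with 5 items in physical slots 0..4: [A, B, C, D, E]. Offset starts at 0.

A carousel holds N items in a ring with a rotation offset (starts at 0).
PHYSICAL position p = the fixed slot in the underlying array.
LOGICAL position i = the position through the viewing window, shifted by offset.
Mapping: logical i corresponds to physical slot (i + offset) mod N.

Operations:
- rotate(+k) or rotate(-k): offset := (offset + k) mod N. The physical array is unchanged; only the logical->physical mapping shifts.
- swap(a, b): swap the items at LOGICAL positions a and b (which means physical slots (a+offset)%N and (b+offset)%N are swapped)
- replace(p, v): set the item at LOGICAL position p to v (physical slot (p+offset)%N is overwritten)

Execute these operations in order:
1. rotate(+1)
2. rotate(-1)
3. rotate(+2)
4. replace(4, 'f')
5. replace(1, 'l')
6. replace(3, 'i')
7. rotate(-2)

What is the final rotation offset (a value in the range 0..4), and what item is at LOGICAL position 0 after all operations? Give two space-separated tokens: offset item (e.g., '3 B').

Answer: 0 i

Derivation:
After op 1 (rotate(+1)): offset=1, physical=[A,B,C,D,E], logical=[B,C,D,E,A]
After op 2 (rotate(-1)): offset=0, physical=[A,B,C,D,E], logical=[A,B,C,D,E]
After op 3 (rotate(+2)): offset=2, physical=[A,B,C,D,E], logical=[C,D,E,A,B]
After op 4 (replace(4, 'f')): offset=2, physical=[A,f,C,D,E], logical=[C,D,E,A,f]
After op 5 (replace(1, 'l')): offset=2, physical=[A,f,C,l,E], logical=[C,l,E,A,f]
After op 6 (replace(3, 'i')): offset=2, physical=[i,f,C,l,E], logical=[C,l,E,i,f]
After op 7 (rotate(-2)): offset=0, physical=[i,f,C,l,E], logical=[i,f,C,l,E]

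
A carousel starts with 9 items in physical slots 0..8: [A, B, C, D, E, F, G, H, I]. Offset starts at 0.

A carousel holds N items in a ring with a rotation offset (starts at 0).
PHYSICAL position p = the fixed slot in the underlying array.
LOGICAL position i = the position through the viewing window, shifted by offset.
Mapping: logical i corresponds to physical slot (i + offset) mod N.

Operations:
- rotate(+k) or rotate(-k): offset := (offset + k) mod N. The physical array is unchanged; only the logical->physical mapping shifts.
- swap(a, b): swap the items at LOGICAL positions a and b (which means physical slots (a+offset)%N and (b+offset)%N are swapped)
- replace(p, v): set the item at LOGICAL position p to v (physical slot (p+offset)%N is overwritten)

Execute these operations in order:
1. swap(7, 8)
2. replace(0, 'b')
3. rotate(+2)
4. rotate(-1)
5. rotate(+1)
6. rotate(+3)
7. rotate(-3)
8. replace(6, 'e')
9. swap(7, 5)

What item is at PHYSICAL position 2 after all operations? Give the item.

After op 1 (swap(7, 8)): offset=0, physical=[A,B,C,D,E,F,G,I,H], logical=[A,B,C,D,E,F,G,I,H]
After op 2 (replace(0, 'b')): offset=0, physical=[b,B,C,D,E,F,G,I,H], logical=[b,B,C,D,E,F,G,I,H]
After op 3 (rotate(+2)): offset=2, physical=[b,B,C,D,E,F,G,I,H], logical=[C,D,E,F,G,I,H,b,B]
After op 4 (rotate(-1)): offset=1, physical=[b,B,C,D,E,F,G,I,H], logical=[B,C,D,E,F,G,I,H,b]
After op 5 (rotate(+1)): offset=2, physical=[b,B,C,D,E,F,G,I,H], logical=[C,D,E,F,G,I,H,b,B]
After op 6 (rotate(+3)): offset=5, physical=[b,B,C,D,E,F,G,I,H], logical=[F,G,I,H,b,B,C,D,E]
After op 7 (rotate(-3)): offset=2, physical=[b,B,C,D,E,F,G,I,H], logical=[C,D,E,F,G,I,H,b,B]
After op 8 (replace(6, 'e')): offset=2, physical=[b,B,C,D,E,F,G,I,e], logical=[C,D,E,F,G,I,e,b,B]
After op 9 (swap(7, 5)): offset=2, physical=[I,B,C,D,E,F,G,b,e], logical=[C,D,E,F,G,b,e,I,B]

Answer: C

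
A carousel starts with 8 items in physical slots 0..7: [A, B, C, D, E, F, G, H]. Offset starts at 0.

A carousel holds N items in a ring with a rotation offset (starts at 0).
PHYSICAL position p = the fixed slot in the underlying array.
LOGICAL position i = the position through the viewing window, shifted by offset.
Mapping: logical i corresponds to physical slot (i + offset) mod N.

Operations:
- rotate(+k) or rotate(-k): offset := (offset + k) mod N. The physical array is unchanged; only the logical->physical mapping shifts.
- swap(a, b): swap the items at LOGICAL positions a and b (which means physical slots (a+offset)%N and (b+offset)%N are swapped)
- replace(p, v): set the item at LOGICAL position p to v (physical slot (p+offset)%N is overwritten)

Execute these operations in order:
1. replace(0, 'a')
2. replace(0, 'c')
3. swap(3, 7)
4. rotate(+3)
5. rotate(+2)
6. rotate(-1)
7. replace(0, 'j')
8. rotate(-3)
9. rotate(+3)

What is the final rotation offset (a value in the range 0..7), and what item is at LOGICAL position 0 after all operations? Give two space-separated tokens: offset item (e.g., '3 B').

Answer: 4 j

Derivation:
After op 1 (replace(0, 'a')): offset=0, physical=[a,B,C,D,E,F,G,H], logical=[a,B,C,D,E,F,G,H]
After op 2 (replace(0, 'c')): offset=0, physical=[c,B,C,D,E,F,G,H], logical=[c,B,C,D,E,F,G,H]
After op 3 (swap(3, 7)): offset=0, physical=[c,B,C,H,E,F,G,D], logical=[c,B,C,H,E,F,G,D]
After op 4 (rotate(+3)): offset=3, physical=[c,B,C,H,E,F,G,D], logical=[H,E,F,G,D,c,B,C]
After op 5 (rotate(+2)): offset=5, physical=[c,B,C,H,E,F,G,D], logical=[F,G,D,c,B,C,H,E]
After op 6 (rotate(-1)): offset=4, physical=[c,B,C,H,E,F,G,D], logical=[E,F,G,D,c,B,C,H]
After op 7 (replace(0, 'j')): offset=4, physical=[c,B,C,H,j,F,G,D], logical=[j,F,G,D,c,B,C,H]
After op 8 (rotate(-3)): offset=1, physical=[c,B,C,H,j,F,G,D], logical=[B,C,H,j,F,G,D,c]
After op 9 (rotate(+3)): offset=4, physical=[c,B,C,H,j,F,G,D], logical=[j,F,G,D,c,B,C,H]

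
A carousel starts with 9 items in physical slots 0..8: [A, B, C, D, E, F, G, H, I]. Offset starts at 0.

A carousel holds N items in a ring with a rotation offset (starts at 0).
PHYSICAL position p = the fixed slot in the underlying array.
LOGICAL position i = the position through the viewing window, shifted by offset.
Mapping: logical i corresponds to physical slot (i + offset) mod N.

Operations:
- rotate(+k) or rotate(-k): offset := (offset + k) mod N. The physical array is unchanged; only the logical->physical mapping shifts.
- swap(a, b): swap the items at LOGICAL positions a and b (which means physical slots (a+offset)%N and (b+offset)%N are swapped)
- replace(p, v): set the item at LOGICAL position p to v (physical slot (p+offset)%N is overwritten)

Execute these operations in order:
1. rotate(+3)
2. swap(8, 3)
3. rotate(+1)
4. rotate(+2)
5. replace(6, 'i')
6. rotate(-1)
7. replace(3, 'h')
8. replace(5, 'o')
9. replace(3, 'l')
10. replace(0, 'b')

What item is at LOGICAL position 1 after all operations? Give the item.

After op 1 (rotate(+3)): offset=3, physical=[A,B,C,D,E,F,G,H,I], logical=[D,E,F,G,H,I,A,B,C]
After op 2 (swap(8, 3)): offset=3, physical=[A,B,G,D,E,F,C,H,I], logical=[D,E,F,C,H,I,A,B,G]
After op 3 (rotate(+1)): offset=4, physical=[A,B,G,D,E,F,C,H,I], logical=[E,F,C,H,I,A,B,G,D]
After op 4 (rotate(+2)): offset=6, physical=[A,B,G,D,E,F,C,H,I], logical=[C,H,I,A,B,G,D,E,F]
After op 5 (replace(6, 'i')): offset=6, physical=[A,B,G,i,E,F,C,H,I], logical=[C,H,I,A,B,G,i,E,F]
After op 6 (rotate(-1)): offset=5, physical=[A,B,G,i,E,F,C,H,I], logical=[F,C,H,I,A,B,G,i,E]
After op 7 (replace(3, 'h')): offset=5, physical=[A,B,G,i,E,F,C,H,h], logical=[F,C,H,h,A,B,G,i,E]
After op 8 (replace(5, 'o')): offset=5, physical=[A,o,G,i,E,F,C,H,h], logical=[F,C,H,h,A,o,G,i,E]
After op 9 (replace(3, 'l')): offset=5, physical=[A,o,G,i,E,F,C,H,l], logical=[F,C,H,l,A,o,G,i,E]
After op 10 (replace(0, 'b')): offset=5, physical=[A,o,G,i,E,b,C,H,l], logical=[b,C,H,l,A,o,G,i,E]

Answer: C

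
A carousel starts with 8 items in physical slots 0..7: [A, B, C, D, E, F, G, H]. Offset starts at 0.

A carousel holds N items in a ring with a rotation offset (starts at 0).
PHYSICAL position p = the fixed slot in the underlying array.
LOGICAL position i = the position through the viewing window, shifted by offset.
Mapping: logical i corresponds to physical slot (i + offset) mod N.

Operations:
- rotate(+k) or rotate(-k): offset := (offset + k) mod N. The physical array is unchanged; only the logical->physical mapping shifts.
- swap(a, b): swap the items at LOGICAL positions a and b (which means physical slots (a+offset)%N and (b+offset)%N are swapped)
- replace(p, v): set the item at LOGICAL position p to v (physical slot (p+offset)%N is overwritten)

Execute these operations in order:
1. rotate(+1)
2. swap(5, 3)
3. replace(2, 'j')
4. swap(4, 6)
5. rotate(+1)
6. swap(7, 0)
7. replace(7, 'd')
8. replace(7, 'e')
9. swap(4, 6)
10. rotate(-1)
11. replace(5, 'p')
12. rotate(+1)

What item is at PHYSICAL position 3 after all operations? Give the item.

After op 1 (rotate(+1)): offset=1, physical=[A,B,C,D,E,F,G,H], logical=[B,C,D,E,F,G,H,A]
After op 2 (swap(5, 3)): offset=1, physical=[A,B,C,D,G,F,E,H], logical=[B,C,D,G,F,E,H,A]
After op 3 (replace(2, 'j')): offset=1, physical=[A,B,C,j,G,F,E,H], logical=[B,C,j,G,F,E,H,A]
After op 4 (swap(4, 6)): offset=1, physical=[A,B,C,j,G,H,E,F], logical=[B,C,j,G,H,E,F,A]
After op 5 (rotate(+1)): offset=2, physical=[A,B,C,j,G,H,E,F], logical=[C,j,G,H,E,F,A,B]
After op 6 (swap(7, 0)): offset=2, physical=[A,C,B,j,G,H,E,F], logical=[B,j,G,H,E,F,A,C]
After op 7 (replace(7, 'd')): offset=2, physical=[A,d,B,j,G,H,E,F], logical=[B,j,G,H,E,F,A,d]
After op 8 (replace(7, 'e')): offset=2, physical=[A,e,B,j,G,H,E,F], logical=[B,j,G,H,E,F,A,e]
After op 9 (swap(4, 6)): offset=2, physical=[E,e,B,j,G,H,A,F], logical=[B,j,G,H,A,F,E,e]
After op 10 (rotate(-1)): offset=1, physical=[E,e,B,j,G,H,A,F], logical=[e,B,j,G,H,A,F,E]
After op 11 (replace(5, 'p')): offset=1, physical=[E,e,B,j,G,H,p,F], logical=[e,B,j,G,H,p,F,E]
After op 12 (rotate(+1)): offset=2, physical=[E,e,B,j,G,H,p,F], logical=[B,j,G,H,p,F,E,e]

Answer: j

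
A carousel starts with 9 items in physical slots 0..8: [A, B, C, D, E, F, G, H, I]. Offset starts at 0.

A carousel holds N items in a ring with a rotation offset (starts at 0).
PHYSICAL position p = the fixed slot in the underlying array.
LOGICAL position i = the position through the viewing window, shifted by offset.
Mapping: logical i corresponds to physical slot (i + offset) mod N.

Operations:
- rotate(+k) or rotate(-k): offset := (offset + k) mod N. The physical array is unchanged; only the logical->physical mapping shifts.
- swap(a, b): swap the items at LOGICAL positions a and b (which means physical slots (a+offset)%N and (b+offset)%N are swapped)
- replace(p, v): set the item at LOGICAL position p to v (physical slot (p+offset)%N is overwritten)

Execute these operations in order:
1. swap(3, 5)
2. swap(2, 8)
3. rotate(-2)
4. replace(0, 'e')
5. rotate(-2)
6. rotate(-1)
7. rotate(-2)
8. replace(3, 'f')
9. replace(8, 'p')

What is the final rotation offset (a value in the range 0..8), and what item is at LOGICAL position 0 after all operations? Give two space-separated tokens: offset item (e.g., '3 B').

After op 1 (swap(3, 5)): offset=0, physical=[A,B,C,F,E,D,G,H,I], logical=[A,B,C,F,E,D,G,H,I]
After op 2 (swap(2, 8)): offset=0, physical=[A,B,I,F,E,D,G,H,C], logical=[A,B,I,F,E,D,G,H,C]
After op 3 (rotate(-2)): offset=7, physical=[A,B,I,F,E,D,G,H,C], logical=[H,C,A,B,I,F,E,D,G]
After op 4 (replace(0, 'e')): offset=7, physical=[A,B,I,F,E,D,G,e,C], logical=[e,C,A,B,I,F,E,D,G]
After op 5 (rotate(-2)): offset=5, physical=[A,B,I,F,E,D,G,e,C], logical=[D,G,e,C,A,B,I,F,E]
After op 6 (rotate(-1)): offset=4, physical=[A,B,I,F,E,D,G,e,C], logical=[E,D,G,e,C,A,B,I,F]
After op 7 (rotate(-2)): offset=2, physical=[A,B,I,F,E,D,G,e,C], logical=[I,F,E,D,G,e,C,A,B]
After op 8 (replace(3, 'f')): offset=2, physical=[A,B,I,F,E,f,G,e,C], logical=[I,F,E,f,G,e,C,A,B]
After op 9 (replace(8, 'p')): offset=2, physical=[A,p,I,F,E,f,G,e,C], logical=[I,F,E,f,G,e,C,A,p]

Answer: 2 I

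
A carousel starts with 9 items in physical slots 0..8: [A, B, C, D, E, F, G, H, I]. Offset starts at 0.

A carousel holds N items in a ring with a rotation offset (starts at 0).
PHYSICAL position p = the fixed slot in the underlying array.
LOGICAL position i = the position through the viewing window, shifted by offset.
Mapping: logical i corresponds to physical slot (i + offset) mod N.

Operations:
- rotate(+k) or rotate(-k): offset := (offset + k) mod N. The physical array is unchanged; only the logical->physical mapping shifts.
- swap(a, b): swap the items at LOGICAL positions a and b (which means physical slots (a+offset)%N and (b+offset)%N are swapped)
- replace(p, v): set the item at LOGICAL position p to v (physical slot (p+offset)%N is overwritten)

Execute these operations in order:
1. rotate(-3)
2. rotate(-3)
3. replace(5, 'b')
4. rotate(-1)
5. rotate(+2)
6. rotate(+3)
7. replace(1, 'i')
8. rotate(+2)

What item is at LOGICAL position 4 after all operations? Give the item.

After op 1 (rotate(-3)): offset=6, physical=[A,B,C,D,E,F,G,H,I], logical=[G,H,I,A,B,C,D,E,F]
After op 2 (rotate(-3)): offset=3, physical=[A,B,C,D,E,F,G,H,I], logical=[D,E,F,G,H,I,A,B,C]
After op 3 (replace(5, 'b')): offset=3, physical=[A,B,C,D,E,F,G,H,b], logical=[D,E,F,G,H,b,A,B,C]
After op 4 (rotate(-1)): offset=2, physical=[A,B,C,D,E,F,G,H,b], logical=[C,D,E,F,G,H,b,A,B]
After op 5 (rotate(+2)): offset=4, physical=[A,B,C,D,E,F,G,H,b], logical=[E,F,G,H,b,A,B,C,D]
After op 6 (rotate(+3)): offset=7, physical=[A,B,C,D,E,F,G,H,b], logical=[H,b,A,B,C,D,E,F,G]
After op 7 (replace(1, 'i')): offset=7, physical=[A,B,C,D,E,F,G,H,i], logical=[H,i,A,B,C,D,E,F,G]
After op 8 (rotate(+2)): offset=0, physical=[A,B,C,D,E,F,G,H,i], logical=[A,B,C,D,E,F,G,H,i]

Answer: E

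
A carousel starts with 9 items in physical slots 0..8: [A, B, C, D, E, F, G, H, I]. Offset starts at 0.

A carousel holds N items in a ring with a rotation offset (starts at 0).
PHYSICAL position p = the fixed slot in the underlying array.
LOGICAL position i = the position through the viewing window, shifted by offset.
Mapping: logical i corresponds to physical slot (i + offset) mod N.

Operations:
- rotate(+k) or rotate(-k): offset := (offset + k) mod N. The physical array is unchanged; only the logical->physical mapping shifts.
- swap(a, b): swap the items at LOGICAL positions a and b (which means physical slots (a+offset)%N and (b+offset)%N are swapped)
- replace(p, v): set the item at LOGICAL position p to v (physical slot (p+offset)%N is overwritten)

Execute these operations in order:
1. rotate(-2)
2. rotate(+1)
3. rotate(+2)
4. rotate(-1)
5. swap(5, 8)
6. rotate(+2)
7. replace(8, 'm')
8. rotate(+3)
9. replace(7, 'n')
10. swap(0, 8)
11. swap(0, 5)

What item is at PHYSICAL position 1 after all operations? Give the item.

After op 1 (rotate(-2)): offset=7, physical=[A,B,C,D,E,F,G,H,I], logical=[H,I,A,B,C,D,E,F,G]
After op 2 (rotate(+1)): offset=8, physical=[A,B,C,D,E,F,G,H,I], logical=[I,A,B,C,D,E,F,G,H]
After op 3 (rotate(+2)): offset=1, physical=[A,B,C,D,E,F,G,H,I], logical=[B,C,D,E,F,G,H,I,A]
After op 4 (rotate(-1)): offset=0, physical=[A,B,C,D,E,F,G,H,I], logical=[A,B,C,D,E,F,G,H,I]
After op 5 (swap(5, 8)): offset=0, physical=[A,B,C,D,E,I,G,H,F], logical=[A,B,C,D,E,I,G,H,F]
After op 6 (rotate(+2)): offset=2, physical=[A,B,C,D,E,I,G,H,F], logical=[C,D,E,I,G,H,F,A,B]
After op 7 (replace(8, 'm')): offset=2, physical=[A,m,C,D,E,I,G,H,F], logical=[C,D,E,I,G,H,F,A,m]
After op 8 (rotate(+3)): offset=5, physical=[A,m,C,D,E,I,G,H,F], logical=[I,G,H,F,A,m,C,D,E]
After op 9 (replace(7, 'n')): offset=5, physical=[A,m,C,n,E,I,G,H,F], logical=[I,G,H,F,A,m,C,n,E]
After op 10 (swap(0, 8)): offset=5, physical=[A,m,C,n,I,E,G,H,F], logical=[E,G,H,F,A,m,C,n,I]
After op 11 (swap(0, 5)): offset=5, physical=[A,E,C,n,I,m,G,H,F], logical=[m,G,H,F,A,E,C,n,I]

Answer: E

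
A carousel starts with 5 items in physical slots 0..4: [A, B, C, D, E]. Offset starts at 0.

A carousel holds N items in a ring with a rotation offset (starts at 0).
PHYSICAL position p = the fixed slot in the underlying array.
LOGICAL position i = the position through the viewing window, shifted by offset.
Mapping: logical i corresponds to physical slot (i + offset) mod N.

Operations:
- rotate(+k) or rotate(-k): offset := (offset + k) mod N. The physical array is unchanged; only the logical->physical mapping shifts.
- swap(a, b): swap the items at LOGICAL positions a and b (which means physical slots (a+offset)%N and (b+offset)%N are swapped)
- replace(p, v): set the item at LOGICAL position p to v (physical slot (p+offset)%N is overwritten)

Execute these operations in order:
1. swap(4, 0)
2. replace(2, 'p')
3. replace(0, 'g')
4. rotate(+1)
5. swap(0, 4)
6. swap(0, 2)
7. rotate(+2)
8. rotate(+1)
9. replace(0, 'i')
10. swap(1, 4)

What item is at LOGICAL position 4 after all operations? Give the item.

Answer: B

Derivation:
After op 1 (swap(4, 0)): offset=0, physical=[E,B,C,D,A], logical=[E,B,C,D,A]
After op 2 (replace(2, 'p')): offset=0, physical=[E,B,p,D,A], logical=[E,B,p,D,A]
After op 3 (replace(0, 'g')): offset=0, physical=[g,B,p,D,A], logical=[g,B,p,D,A]
After op 4 (rotate(+1)): offset=1, physical=[g,B,p,D,A], logical=[B,p,D,A,g]
After op 5 (swap(0, 4)): offset=1, physical=[B,g,p,D,A], logical=[g,p,D,A,B]
After op 6 (swap(0, 2)): offset=1, physical=[B,D,p,g,A], logical=[D,p,g,A,B]
After op 7 (rotate(+2)): offset=3, physical=[B,D,p,g,A], logical=[g,A,B,D,p]
After op 8 (rotate(+1)): offset=4, physical=[B,D,p,g,A], logical=[A,B,D,p,g]
After op 9 (replace(0, 'i')): offset=4, physical=[B,D,p,g,i], logical=[i,B,D,p,g]
After op 10 (swap(1, 4)): offset=4, physical=[g,D,p,B,i], logical=[i,g,D,p,B]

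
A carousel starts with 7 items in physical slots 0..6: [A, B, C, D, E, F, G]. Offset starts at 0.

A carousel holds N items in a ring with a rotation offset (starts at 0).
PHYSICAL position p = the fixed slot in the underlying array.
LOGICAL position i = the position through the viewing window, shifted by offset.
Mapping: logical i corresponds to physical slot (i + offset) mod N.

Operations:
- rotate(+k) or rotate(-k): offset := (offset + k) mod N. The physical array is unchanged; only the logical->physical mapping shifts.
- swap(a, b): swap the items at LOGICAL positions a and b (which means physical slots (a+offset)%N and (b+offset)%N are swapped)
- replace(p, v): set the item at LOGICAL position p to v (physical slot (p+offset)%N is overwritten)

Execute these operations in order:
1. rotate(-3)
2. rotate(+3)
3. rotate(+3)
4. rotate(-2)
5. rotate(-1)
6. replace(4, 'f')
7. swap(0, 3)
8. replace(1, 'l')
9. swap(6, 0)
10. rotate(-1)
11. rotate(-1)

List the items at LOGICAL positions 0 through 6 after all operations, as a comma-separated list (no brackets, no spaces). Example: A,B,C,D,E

Answer: F,D,G,l,C,A,f

Derivation:
After op 1 (rotate(-3)): offset=4, physical=[A,B,C,D,E,F,G], logical=[E,F,G,A,B,C,D]
After op 2 (rotate(+3)): offset=0, physical=[A,B,C,D,E,F,G], logical=[A,B,C,D,E,F,G]
After op 3 (rotate(+3)): offset=3, physical=[A,B,C,D,E,F,G], logical=[D,E,F,G,A,B,C]
After op 4 (rotate(-2)): offset=1, physical=[A,B,C,D,E,F,G], logical=[B,C,D,E,F,G,A]
After op 5 (rotate(-1)): offset=0, physical=[A,B,C,D,E,F,G], logical=[A,B,C,D,E,F,G]
After op 6 (replace(4, 'f')): offset=0, physical=[A,B,C,D,f,F,G], logical=[A,B,C,D,f,F,G]
After op 7 (swap(0, 3)): offset=0, physical=[D,B,C,A,f,F,G], logical=[D,B,C,A,f,F,G]
After op 8 (replace(1, 'l')): offset=0, physical=[D,l,C,A,f,F,G], logical=[D,l,C,A,f,F,G]
After op 9 (swap(6, 0)): offset=0, physical=[G,l,C,A,f,F,D], logical=[G,l,C,A,f,F,D]
After op 10 (rotate(-1)): offset=6, physical=[G,l,C,A,f,F,D], logical=[D,G,l,C,A,f,F]
After op 11 (rotate(-1)): offset=5, physical=[G,l,C,A,f,F,D], logical=[F,D,G,l,C,A,f]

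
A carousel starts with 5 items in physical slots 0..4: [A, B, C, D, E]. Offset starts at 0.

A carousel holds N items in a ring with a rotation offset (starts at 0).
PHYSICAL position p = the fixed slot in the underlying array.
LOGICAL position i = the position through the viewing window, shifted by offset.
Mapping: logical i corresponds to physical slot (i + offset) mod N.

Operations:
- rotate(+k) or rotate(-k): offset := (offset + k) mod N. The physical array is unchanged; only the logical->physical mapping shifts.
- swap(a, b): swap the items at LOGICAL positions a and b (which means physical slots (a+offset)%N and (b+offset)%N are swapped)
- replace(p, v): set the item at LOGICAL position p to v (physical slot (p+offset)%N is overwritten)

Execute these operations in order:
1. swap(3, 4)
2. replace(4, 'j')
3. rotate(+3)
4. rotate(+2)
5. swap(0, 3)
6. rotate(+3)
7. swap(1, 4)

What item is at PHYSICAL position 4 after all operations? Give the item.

Answer: C

Derivation:
After op 1 (swap(3, 4)): offset=0, physical=[A,B,C,E,D], logical=[A,B,C,E,D]
After op 2 (replace(4, 'j')): offset=0, physical=[A,B,C,E,j], logical=[A,B,C,E,j]
After op 3 (rotate(+3)): offset=3, physical=[A,B,C,E,j], logical=[E,j,A,B,C]
After op 4 (rotate(+2)): offset=0, physical=[A,B,C,E,j], logical=[A,B,C,E,j]
After op 5 (swap(0, 3)): offset=0, physical=[E,B,C,A,j], logical=[E,B,C,A,j]
After op 6 (rotate(+3)): offset=3, physical=[E,B,C,A,j], logical=[A,j,E,B,C]
After op 7 (swap(1, 4)): offset=3, physical=[E,B,j,A,C], logical=[A,C,E,B,j]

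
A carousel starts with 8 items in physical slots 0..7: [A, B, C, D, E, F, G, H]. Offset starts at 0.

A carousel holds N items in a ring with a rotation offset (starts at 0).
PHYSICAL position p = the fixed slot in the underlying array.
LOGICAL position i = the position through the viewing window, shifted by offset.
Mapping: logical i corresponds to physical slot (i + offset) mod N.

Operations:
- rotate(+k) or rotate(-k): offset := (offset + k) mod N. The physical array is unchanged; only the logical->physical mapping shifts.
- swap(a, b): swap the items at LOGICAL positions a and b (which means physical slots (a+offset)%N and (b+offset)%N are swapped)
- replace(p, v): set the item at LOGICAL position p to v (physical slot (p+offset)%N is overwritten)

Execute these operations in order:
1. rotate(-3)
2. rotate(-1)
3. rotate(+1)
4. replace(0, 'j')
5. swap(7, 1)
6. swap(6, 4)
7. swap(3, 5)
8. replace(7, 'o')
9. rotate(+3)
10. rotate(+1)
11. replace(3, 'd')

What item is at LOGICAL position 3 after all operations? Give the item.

After op 1 (rotate(-3)): offset=5, physical=[A,B,C,D,E,F,G,H], logical=[F,G,H,A,B,C,D,E]
After op 2 (rotate(-1)): offset=4, physical=[A,B,C,D,E,F,G,H], logical=[E,F,G,H,A,B,C,D]
After op 3 (rotate(+1)): offset=5, physical=[A,B,C,D,E,F,G,H], logical=[F,G,H,A,B,C,D,E]
After op 4 (replace(0, 'j')): offset=5, physical=[A,B,C,D,E,j,G,H], logical=[j,G,H,A,B,C,D,E]
After op 5 (swap(7, 1)): offset=5, physical=[A,B,C,D,G,j,E,H], logical=[j,E,H,A,B,C,D,G]
After op 6 (swap(6, 4)): offset=5, physical=[A,D,C,B,G,j,E,H], logical=[j,E,H,A,D,C,B,G]
After op 7 (swap(3, 5)): offset=5, physical=[C,D,A,B,G,j,E,H], logical=[j,E,H,C,D,A,B,G]
After op 8 (replace(7, 'o')): offset=5, physical=[C,D,A,B,o,j,E,H], logical=[j,E,H,C,D,A,B,o]
After op 9 (rotate(+3)): offset=0, physical=[C,D,A,B,o,j,E,H], logical=[C,D,A,B,o,j,E,H]
After op 10 (rotate(+1)): offset=1, physical=[C,D,A,B,o,j,E,H], logical=[D,A,B,o,j,E,H,C]
After op 11 (replace(3, 'd')): offset=1, physical=[C,D,A,B,d,j,E,H], logical=[D,A,B,d,j,E,H,C]

Answer: d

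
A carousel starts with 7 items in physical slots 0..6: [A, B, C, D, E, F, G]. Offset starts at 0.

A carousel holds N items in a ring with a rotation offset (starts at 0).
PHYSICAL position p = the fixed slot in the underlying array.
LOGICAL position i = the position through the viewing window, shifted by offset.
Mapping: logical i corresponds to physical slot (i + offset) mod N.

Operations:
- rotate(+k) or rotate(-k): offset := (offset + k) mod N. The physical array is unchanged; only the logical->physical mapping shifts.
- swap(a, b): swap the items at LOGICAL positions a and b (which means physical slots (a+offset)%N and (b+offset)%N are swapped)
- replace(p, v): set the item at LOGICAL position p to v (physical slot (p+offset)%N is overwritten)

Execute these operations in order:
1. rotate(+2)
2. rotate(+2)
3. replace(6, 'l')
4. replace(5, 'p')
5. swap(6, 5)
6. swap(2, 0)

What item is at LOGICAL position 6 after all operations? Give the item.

Answer: p

Derivation:
After op 1 (rotate(+2)): offset=2, physical=[A,B,C,D,E,F,G], logical=[C,D,E,F,G,A,B]
After op 2 (rotate(+2)): offset=4, physical=[A,B,C,D,E,F,G], logical=[E,F,G,A,B,C,D]
After op 3 (replace(6, 'l')): offset=4, physical=[A,B,C,l,E,F,G], logical=[E,F,G,A,B,C,l]
After op 4 (replace(5, 'p')): offset=4, physical=[A,B,p,l,E,F,G], logical=[E,F,G,A,B,p,l]
After op 5 (swap(6, 5)): offset=4, physical=[A,B,l,p,E,F,G], logical=[E,F,G,A,B,l,p]
After op 6 (swap(2, 0)): offset=4, physical=[A,B,l,p,G,F,E], logical=[G,F,E,A,B,l,p]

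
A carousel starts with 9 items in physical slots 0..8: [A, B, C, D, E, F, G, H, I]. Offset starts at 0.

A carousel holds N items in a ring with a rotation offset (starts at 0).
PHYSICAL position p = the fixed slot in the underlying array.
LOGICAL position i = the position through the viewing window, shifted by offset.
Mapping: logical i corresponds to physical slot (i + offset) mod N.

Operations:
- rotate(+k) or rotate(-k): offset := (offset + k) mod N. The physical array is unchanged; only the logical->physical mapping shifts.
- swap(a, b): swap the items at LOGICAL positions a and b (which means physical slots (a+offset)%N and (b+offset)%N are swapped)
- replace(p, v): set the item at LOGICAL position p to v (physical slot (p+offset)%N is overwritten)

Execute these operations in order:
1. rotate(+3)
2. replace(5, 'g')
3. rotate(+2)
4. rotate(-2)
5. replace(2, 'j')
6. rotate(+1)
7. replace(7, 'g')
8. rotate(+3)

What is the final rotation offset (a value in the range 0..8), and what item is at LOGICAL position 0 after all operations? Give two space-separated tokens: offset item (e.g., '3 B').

After op 1 (rotate(+3)): offset=3, physical=[A,B,C,D,E,F,G,H,I], logical=[D,E,F,G,H,I,A,B,C]
After op 2 (replace(5, 'g')): offset=3, physical=[A,B,C,D,E,F,G,H,g], logical=[D,E,F,G,H,g,A,B,C]
After op 3 (rotate(+2)): offset=5, physical=[A,B,C,D,E,F,G,H,g], logical=[F,G,H,g,A,B,C,D,E]
After op 4 (rotate(-2)): offset=3, physical=[A,B,C,D,E,F,G,H,g], logical=[D,E,F,G,H,g,A,B,C]
After op 5 (replace(2, 'j')): offset=3, physical=[A,B,C,D,E,j,G,H,g], logical=[D,E,j,G,H,g,A,B,C]
After op 6 (rotate(+1)): offset=4, physical=[A,B,C,D,E,j,G,H,g], logical=[E,j,G,H,g,A,B,C,D]
After op 7 (replace(7, 'g')): offset=4, physical=[A,B,g,D,E,j,G,H,g], logical=[E,j,G,H,g,A,B,g,D]
After op 8 (rotate(+3)): offset=7, physical=[A,B,g,D,E,j,G,H,g], logical=[H,g,A,B,g,D,E,j,G]

Answer: 7 H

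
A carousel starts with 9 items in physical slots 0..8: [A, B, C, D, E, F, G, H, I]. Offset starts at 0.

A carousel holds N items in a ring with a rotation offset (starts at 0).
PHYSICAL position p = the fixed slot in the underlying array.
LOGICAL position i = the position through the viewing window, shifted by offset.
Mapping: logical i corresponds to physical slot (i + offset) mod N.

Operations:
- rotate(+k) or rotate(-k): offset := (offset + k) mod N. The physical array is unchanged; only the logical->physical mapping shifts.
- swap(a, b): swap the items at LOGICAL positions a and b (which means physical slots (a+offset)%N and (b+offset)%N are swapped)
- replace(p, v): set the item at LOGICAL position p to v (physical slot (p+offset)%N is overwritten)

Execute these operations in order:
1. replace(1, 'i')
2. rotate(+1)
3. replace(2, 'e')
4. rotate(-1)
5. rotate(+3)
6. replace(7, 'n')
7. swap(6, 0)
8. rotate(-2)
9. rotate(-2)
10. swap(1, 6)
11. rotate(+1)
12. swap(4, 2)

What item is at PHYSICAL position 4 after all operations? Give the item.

After op 1 (replace(1, 'i')): offset=0, physical=[A,i,C,D,E,F,G,H,I], logical=[A,i,C,D,E,F,G,H,I]
After op 2 (rotate(+1)): offset=1, physical=[A,i,C,D,E,F,G,H,I], logical=[i,C,D,E,F,G,H,I,A]
After op 3 (replace(2, 'e')): offset=1, physical=[A,i,C,e,E,F,G,H,I], logical=[i,C,e,E,F,G,H,I,A]
After op 4 (rotate(-1)): offset=0, physical=[A,i,C,e,E,F,G,H,I], logical=[A,i,C,e,E,F,G,H,I]
After op 5 (rotate(+3)): offset=3, physical=[A,i,C,e,E,F,G,H,I], logical=[e,E,F,G,H,I,A,i,C]
After op 6 (replace(7, 'n')): offset=3, physical=[A,n,C,e,E,F,G,H,I], logical=[e,E,F,G,H,I,A,n,C]
After op 7 (swap(6, 0)): offset=3, physical=[e,n,C,A,E,F,G,H,I], logical=[A,E,F,G,H,I,e,n,C]
After op 8 (rotate(-2)): offset=1, physical=[e,n,C,A,E,F,G,H,I], logical=[n,C,A,E,F,G,H,I,e]
After op 9 (rotate(-2)): offset=8, physical=[e,n,C,A,E,F,G,H,I], logical=[I,e,n,C,A,E,F,G,H]
After op 10 (swap(1, 6)): offset=8, physical=[F,n,C,A,E,e,G,H,I], logical=[I,F,n,C,A,E,e,G,H]
After op 11 (rotate(+1)): offset=0, physical=[F,n,C,A,E,e,G,H,I], logical=[F,n,C,A,E,e,G,H,I]
After op 12 (swap(4, 2)): offset=0, physical=[F,n,E,A,C,e,G,H,I], logical=[F,n,E,A,C,e,G,H,I]

Answer: C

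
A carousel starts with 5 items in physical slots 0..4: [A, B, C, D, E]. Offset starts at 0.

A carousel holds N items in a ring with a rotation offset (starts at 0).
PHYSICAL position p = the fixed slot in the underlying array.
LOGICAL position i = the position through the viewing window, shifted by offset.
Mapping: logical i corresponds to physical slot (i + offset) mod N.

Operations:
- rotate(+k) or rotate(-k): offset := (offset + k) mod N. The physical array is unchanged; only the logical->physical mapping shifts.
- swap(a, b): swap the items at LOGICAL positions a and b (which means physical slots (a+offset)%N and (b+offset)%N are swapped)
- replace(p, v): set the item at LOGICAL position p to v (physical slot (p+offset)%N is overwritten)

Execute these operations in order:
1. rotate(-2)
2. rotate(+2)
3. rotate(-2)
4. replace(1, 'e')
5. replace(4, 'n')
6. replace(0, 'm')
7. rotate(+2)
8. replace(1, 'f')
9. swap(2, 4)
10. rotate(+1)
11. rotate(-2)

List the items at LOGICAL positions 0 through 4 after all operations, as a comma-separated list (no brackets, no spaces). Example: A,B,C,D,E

Answer: n,A,f,e,m

Derivation:
After op 1 (rotate(-2)): offset=3, physical=[A,B,C,D,E], logical=[D,E,A,B,C]
After op 2 (rotate(+2)): offset=0, physical=[A,B,C,D,E], logical=[A,B,C,D,E]
After op 3 (rotate(-2)): offset=3, physical=[A,B,C,D,E], logical=[D,E,A,B,C]
After op 4 (replace(1, 'e')): offset=3, physical=[A,B,C,D,e], logical=[D,e,A,B,C]
After op 5 (replace(4, 'n')): offset=3, physical=[A,B,n,D,e], logical=[D,e,A,B,n]
After op 6 (replace(0, 'm')): offset=3, physical=[A,B,n,m,e], logical=[m,e,A,B,n]
After op 7 (rotate(+2)): offset=0, physical=[A,B,n,m,e], logical=[A,B,n,m,e]
After op 8 (replace(1, 'f')): offset=0, physical=[A,f,n,m,e], logical=[A,f,n,m,e]
After op 9 (swap(2, 4)): offset=0, physical=[A,f,e,m,n], logical=[A,f,e,m,n]
After op 10 (rotate(+1)): offset=1, physical=[A,f,e,m,n], logical=[f,e,m,n,A]
After op 11 (rotate(-2)): offset=4, physical=[A,f,e,m,n], logical=[n,A,f,e,m]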